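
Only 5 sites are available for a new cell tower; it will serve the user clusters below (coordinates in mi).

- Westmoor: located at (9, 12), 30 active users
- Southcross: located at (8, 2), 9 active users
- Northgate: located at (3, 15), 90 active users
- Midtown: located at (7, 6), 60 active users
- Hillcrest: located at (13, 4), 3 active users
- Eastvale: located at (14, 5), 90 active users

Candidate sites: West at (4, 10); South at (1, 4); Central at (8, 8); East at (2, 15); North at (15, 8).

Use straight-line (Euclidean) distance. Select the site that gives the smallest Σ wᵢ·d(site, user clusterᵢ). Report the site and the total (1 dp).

Central, total 1709.0 mi

Total weighted distance at each candidate:
  West (4, 10): total = 2039.6
  South (1, 4): total = 3000.1
  Central (8, 8): total = 1709.0
  East (2, 15): total = 2517.6
  North (15, 8): total = 2342.4
Minimum is at Central with total 1709.0 mi.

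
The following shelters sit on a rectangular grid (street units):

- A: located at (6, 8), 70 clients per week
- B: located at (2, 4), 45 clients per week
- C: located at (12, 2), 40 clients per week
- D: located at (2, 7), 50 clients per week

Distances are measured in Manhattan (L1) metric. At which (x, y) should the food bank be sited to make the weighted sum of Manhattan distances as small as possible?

Manhattan distance separates: Σwᵢ(|x−xᵢ|+|y−yᵢ|) = Σwᵢ|x−xᵢ| + Σwᵢ|y−yᵢ|, so x and y are optimised independently as 1-D weighted medians.
Total weight W = 205; half = 102.5.
x-coordinate, sorted with cumulative weight:
  x=2 (B, w=45) cum 45
  x=2 (D, w=50) cum 95
  x=6 (A, w=70) cum 165  ← median
  x=12 (C, w=40) cum 205
⇒ x* = 6
y-coordinate, sorted with cumulative weight:
  y=2 (C, w=40) cum 40
  y=4 (B, w=45) cum 85
  y=7 (D, w=50) cum 135  ← median
  y=8 (A, w=70) cum 205
⇒ y* = 7

(6, 7)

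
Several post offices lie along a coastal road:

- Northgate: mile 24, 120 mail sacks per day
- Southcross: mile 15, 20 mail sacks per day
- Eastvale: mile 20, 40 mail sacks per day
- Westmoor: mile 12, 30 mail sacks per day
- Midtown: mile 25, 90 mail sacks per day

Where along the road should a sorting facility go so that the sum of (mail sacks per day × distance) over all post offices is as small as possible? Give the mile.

x = 24

For a sum of weighted absolute distances on a line, the optimum is the weighted median (not the mean). Total weight W = 300; half-weight = 150.
Sort by position and accumulate weight:
  mile 12 (Westmoor, w=30) → cum 30
  mile 15 (Southcross, w=20) → cum 50
  mile 20 (Eastvale, w=40) → cum 90
  mile 24 (Northgate, w=120) → cum 210  ≥ 150 → median here
  mile 25 (Midtown, w=90) → cum 300
Optimal location: mile 24.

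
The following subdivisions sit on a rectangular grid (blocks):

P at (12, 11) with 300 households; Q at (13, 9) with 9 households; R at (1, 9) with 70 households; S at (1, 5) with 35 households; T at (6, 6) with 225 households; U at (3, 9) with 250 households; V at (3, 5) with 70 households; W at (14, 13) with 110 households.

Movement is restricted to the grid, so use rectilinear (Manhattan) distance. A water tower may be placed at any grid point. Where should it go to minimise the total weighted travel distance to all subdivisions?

(6, 9)

Manhattan distance separates: Σwᵢ(|x−xᵢ|+|y−yᵢ|) = Σwᵢ|x−xᵢ| + Σwᵢ|y−yᵢ|, so x and y are optimised independently as 1-D weighted medians.
Total weight W = 1069; half = 534.5.
x-coordinate, sorted with cumulative weight:
  x=1 (R, w=70) cum 70
  x=1 (S, w=35) cum 105
  x=3 (U, w=250) cum 355
  x=3 (V, w=70) cum 425
  x=6 (T, w=225) cum 650  ← median
  x=12 (P, w=300) cum 950
  x=13 (Q, w=9) cum 959
  x=14 (W, w=110) cum 1069
⇒ x* = 6
y-coordinate, sorted with cumulative weight:
  y=5 (S, w=35) cum 35
  y=5 (V, w=70) cum 105
  y=6 (T, w=225) cum 330
  y=9 (Q, w=9) cum 339
  y=9 (R, w=70) cum 409
  y=9 (U, w=250) cum 659  ← median
  y=11 (P, w=300) cum 959
  y=13 (W, w=110) cum 1069
⇒ y* = 9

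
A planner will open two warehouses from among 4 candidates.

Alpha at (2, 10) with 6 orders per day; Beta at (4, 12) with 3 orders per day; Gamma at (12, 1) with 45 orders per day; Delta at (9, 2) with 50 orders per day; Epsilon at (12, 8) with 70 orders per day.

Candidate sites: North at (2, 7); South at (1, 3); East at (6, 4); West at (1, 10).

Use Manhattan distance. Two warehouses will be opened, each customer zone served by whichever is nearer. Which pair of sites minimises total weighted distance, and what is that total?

Evaluate every pair (each demand assigned to the nearer of the two):
  {East, West}: total = 1376
  {North, East}: total = 1394
  {South, East}: total = 1433
  {North, South}: total = 1844
  {South, West}: total = 1966
  {North, West}: total = 2111
Best pair: {East, West} with total 1376.

{East, West}, total 1376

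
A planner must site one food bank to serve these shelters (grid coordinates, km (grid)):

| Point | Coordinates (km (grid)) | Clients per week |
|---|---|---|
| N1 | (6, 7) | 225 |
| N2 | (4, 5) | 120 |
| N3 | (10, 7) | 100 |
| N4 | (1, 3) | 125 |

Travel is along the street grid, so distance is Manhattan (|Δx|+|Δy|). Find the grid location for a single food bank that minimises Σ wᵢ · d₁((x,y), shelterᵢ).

(6, 7)

Manhattan distance separates: Σwᵢ(|x−xᵢ|+|y−yᵢ|) = Σwᵢ|x−xᵢ| + Σwᵢ|y−yᵢ|, so x and y are optimised independently as 1-D weighted medians.
Total weight W = 570; half = 285.
x-coordinate, sorted with cumulative weight:
  x=1 (N4, w=125) cum 125
  x=4 (N2, w=120) cum 245
  x=6 (N1, w=225) cum 470  ← median
  x=10 (N3, w=100) cum 570
⇒ x* = 6
y-coordinate, sorted with cumulative weight:
  y=3 (N4, w=125) cum 125
  y=5 (N2, w=120) cum 245
  y=7 (N1, w=225) cum 470  ← median
  y=7 (N3, w=100) cum 570
⇒ y* = 7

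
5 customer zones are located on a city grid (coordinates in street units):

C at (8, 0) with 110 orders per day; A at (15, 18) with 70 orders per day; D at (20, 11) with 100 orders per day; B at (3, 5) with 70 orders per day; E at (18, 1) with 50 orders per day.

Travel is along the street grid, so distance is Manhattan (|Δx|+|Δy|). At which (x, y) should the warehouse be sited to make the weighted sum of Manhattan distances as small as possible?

(15, 5)

Manhattan distance separates: Σwᵢ(|x−xᵢ|+|y−yᵢ|) = Σwᵢ|x−xᵢ| + Σwᵢ|y−yᵢ|, so x and y are optimised independently as 1-D weighted medians.
Total weight W = 400; half = 200.
x-coordinate, sorted with cumulative weight:
  x=3 (B, w=70) cum 70
  x=8 (C, w=110) cum 180
  x=15 (A, w=70) cum 250  ← median
  x=18 (E, w=50) cum 300
  x=20 (D, w=100) cum 400
⇒ x* = 15
y-coordinate, sorted with cumulative weight:
  y=0 (C, w=110) cum 110
  y=1 (E, w=50) cum 160
  y=5 (B, w=70) cum 230  ← median
  y=11 (D, w=100) cum 330
  y=18 (A, w=70) cum 400
⇒ y* = 5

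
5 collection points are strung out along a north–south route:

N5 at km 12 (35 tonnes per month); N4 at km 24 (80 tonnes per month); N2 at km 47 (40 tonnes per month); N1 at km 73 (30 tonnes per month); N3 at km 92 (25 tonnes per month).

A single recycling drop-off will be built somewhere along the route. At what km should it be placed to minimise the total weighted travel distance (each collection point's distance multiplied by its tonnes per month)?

x = 24

For a sum of weighted absolute distances on a line, the optimum is the weighted median (not the mean). Total weight W = 210; half-weight = 105.
Sort by position and accumulate weight:
  km 12 (N5, w=35) → cum 35
  km 24 (N4, w=80) → cum 115  ≥ 105 → median here
  km 47 (N2, w=40) → cum 155
  km 73 (N1, w=30) → cum 185
  km 92 (N3, w=25) → cum 210
Optimal location: km 24.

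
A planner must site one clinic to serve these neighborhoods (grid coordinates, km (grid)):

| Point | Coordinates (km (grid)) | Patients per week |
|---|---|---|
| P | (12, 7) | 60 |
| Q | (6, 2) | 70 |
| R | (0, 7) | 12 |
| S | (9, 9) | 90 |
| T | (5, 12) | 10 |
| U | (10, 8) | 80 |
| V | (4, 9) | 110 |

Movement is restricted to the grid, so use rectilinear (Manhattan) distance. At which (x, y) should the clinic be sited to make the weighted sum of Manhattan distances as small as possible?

Manhattan distance separates: Σwᵢ(|x−xᵢ|+|y−yᵢ|) = Σwᵢ|x−xᵢ| + Σwᵢ|y−yᵢ|, so x and y are optimised independently as 1-D weighted medians.
Total weight W = 432; half = 216.
x-coordinate, sorted with cumulative weight:
  x=0 (R, w=12) cum 12
  x=4 (V, w=110) cum 122
  x=5 (T, w=10) cum 132
  x=6 (Q, w=70) cum 202
  x=9 (S, w=90) cum 292  ← median
  x=10 (U, w=80) cum 372
  x=12 (P, w=60) cum 432
⇒ x* = 9
y-coordinate, sorted with cumulative weight:
  y=2 (Q, w=70) cum 70
  y=7 (P, w=60) cum 130
  y=7 (R, w=12) cum 142
  y=8 (U, w=80) cum 222  ← median
  y=9 (S, w=90) cum 312
  y=9 (V, w=110) cum 422
  y=12 (T, w=10) cum 432
⇒ y* = 8

(9, 8)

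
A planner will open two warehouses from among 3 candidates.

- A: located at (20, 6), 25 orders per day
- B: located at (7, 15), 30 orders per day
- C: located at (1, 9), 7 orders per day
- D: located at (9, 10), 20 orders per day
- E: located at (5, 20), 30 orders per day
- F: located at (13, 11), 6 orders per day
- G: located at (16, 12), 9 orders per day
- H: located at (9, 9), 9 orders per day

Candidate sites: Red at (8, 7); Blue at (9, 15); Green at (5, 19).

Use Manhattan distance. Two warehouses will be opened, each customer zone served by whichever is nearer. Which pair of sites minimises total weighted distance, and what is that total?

Evaluate every pair (each demand assigned to the nearer of the two):
  {Red, Green}: total = 876
  {Red, Blue}: total = 963
  {Blue, Green}: total = 980
Best pair: {Red, Green} with total 876.

{Red, Green}, total 876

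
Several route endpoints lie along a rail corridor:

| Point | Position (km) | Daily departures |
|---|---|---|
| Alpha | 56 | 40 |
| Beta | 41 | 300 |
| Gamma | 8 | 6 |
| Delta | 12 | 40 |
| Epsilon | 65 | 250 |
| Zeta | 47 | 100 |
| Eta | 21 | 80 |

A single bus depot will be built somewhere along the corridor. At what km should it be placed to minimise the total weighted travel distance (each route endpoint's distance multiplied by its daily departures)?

x = 41

For a sum of weighted absolute distances on a line, the optimum is the weighted median (not the mean). Total weight W = 816; half-weight = 408.
Sort by position and accumulate weight:
  km 8 (Gamma, w=6) → cum 6
  km 12 (Delta, w=40) → cum 46
  km 21 (Eta, w=80) → cum 126
  km 41 (Beta, w=300) → cum 426  ≥ 408 → median here
  km 47 (Zeta, w=100) → cum 526
  km 56 (Alpha, w=40) → cum 566
  km 65 (Epsilon, w=250) → cum 816
Optimal location: km 41.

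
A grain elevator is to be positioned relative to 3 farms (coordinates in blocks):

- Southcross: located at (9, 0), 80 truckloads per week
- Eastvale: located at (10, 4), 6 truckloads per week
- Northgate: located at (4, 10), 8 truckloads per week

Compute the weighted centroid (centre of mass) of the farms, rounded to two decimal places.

(8.64, 1.11)

The minimiser of Σwᵢ‖p−pᵢ‖² is the weighted centroid p* = (Σwᵢpᵢ)/(Σwᵢ).
Σwᵢ = 94.
Σwᵢxᵢ = 80·9 + 6·10 + 8·4 = 812.
Σwᵢyᵢ = 80·0 + 6·4 + 8·10 = 104.
x* = 812/94 = 8.64, y* = 104/94 = 1.11.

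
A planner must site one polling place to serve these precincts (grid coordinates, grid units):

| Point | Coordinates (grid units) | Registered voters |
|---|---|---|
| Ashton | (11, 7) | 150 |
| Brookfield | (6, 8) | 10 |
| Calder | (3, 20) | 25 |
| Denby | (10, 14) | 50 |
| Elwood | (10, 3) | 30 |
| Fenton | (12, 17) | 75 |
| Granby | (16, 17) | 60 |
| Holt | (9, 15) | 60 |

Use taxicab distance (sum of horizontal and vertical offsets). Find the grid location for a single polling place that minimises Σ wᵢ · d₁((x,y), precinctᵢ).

(11, 14)

Manhattan distance separates: Σwᵢ(|x−xᵢ|+|y−yᵢ|) = Σwᵢ|x−xᵢ| + Σwᵢ|y−yᵢ|, so x and y are optimised independently as 1-D weighted medians.
Total weight W = 460; half = 230.
x-coordinate, sorted with cumulative weight:
  x=3 (Calder, w=25) cum 25
  x=6 (Brookfield, w=10) cum 35
  x=9 (Holt, w=60) cum 95
  x=10 (Denby, w=50) cum 145
  x=10 (Elwood, w=30) cum 175
  x=11 (Ashton, w=150) cum 325  ← median
  x=12 (Fenton, w=75) cum 400
  x=16 (Granby, w=60) cum 460
⇒ x* = 11
y-coordinate, sorted with cumulative weight:
  y=3 (Elwood, w=30) cum 30
  y=7 (Ashton, w=150) cum 180
  y=8 (Brookfield, w=10) cum 190
  y=14 (Denby, w=50) cum 240  ← median
  y=15 (Holt, w=60) cum 300
  y=17 (Fenton, w=75) cum 375
  y=17 (Granby, w=60) cum 435
  y=20 (Calder, w=25) cum 460
⇒ y* = 14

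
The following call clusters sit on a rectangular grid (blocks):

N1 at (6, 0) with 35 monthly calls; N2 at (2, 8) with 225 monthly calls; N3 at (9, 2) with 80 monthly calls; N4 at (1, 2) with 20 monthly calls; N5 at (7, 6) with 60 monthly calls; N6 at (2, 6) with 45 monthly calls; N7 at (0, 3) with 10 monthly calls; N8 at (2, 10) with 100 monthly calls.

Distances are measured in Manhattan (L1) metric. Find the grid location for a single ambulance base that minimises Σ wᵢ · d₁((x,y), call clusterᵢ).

(2, 8)

Manhattan distance separates: Σwᵢ(|x−xᵢ|+|y−yᵢ|) = Σwᵢ|x−xᵢ| + Σwᵢ|y−yᵢ|, so x and y are optimised independently as 1-D weighted medians.
Total weight W = 575; half = 287.5.
x-coordinate, sorted with cumulative weight:
  x=0 (N7, w=10) cum 10
  x=1 (N4, w=20) cum 30
  x=2 (N2, w=225) cum 255
  x=2 (N6, w=45) cum 300  ← median
  x=2 (N8, w=100) cum 400
  x=6 (N1, w=35) cum 435
  x=7 (N5, w=60) cum 495
  x=9 (N3, w=80) cum 575
⇒ x* = 2
y-coordinate, sorted with cumulative weight:
  y=0 (N1, w=35) cum 35
  y=2 (N3, w=80) cum 115
  y=2 (N4, w=20) cum 135
  y=3 (N7, w=10) cum 145
  y=6 (N5, w=60) cum 205
  y=6 (N6, w=45) cum 250
  y=8 (N2, w=225) cum 475  ← median
  y=10 (N8, w=100) cum 575
⇒ y* = 8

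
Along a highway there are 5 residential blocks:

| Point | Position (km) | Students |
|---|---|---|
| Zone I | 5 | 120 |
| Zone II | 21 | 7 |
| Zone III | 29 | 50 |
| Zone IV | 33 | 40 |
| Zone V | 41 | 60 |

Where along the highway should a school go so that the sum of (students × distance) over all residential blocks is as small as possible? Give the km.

x = 29

For a sum of weighted absolute distances on a line, the optimum is the weighted median (not the mean). Total weight W = 277; half-weight = 138.5.
Sort by position and accumulate weight:
  km 5 (Zone I, w=120) → cum 120
  km 21 (Zone II, w=7) → cum 127
  km 29 (Zone III, w=50) → cum 177  ≥ 138.5 → median here
  km 33 (Zone IV, w=40) → cum 217
  km 41 (Zone V, w=60) → cum 277
Optimal location: km 29.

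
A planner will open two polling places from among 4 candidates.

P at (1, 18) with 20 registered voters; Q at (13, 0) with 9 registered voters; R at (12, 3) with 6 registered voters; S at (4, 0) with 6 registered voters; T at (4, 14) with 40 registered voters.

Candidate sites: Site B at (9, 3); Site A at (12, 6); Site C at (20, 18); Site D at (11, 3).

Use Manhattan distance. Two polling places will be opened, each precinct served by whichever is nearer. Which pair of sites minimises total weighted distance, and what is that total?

Evaluate every pair (each demand assigned to the nearer of the two):
  {Site B, Site C}: total = 1149
  {Site A, Site C}: total = 1185
  {Site B, Site D}: total = 1199
  {Site A, Site D}: total = 1211
  {Site C, Site D}: total = 1211
  {Site B, Site A}: total = 1229
Best pair: {Site B, Site C} with total 1149.

{Site B, Site C}, total 1149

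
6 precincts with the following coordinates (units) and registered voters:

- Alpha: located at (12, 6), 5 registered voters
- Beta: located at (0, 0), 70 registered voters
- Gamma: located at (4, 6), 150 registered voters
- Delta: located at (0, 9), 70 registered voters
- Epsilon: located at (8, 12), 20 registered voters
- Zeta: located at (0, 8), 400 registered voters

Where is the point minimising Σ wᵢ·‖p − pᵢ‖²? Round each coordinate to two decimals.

(1.15, 6.99)

The minimiser of Σwᵢ‖p−pᵢ‖² is the weighted centroid p* = (Σwᵢpᵢ)/(Σwᵢ).
Σwᵢ = 715.
Σwᵢxᵢ = 5·12 + 70·0 + 150·4 + 70·0 + 20·8 + 400·0 = 820.
Σwᵢyᵢ = 5·6 + 70·0 + 150·6 + 70·9 + 20·12 + 400·8 = 5000.
x* = 820/715 = 1.15, y* = 5000/715 = 6.99.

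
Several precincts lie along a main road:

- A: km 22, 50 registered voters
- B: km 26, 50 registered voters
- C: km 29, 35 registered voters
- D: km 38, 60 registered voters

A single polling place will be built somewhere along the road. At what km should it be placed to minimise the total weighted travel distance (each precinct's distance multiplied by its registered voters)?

For a sum of weighted absolute distances on a line, the optimum is the weighted median (not the mean). Total weight W = 195; half-weight = 97.5.
Sort by position and accumulate weight:
  km 22 (A, w=50) → cum 50
  km 26 (B, w=50) → cum 100  ≥ 97.5 → median here
  km 29 (C, w=35) → cum 135
  km 38 (D, w=60) → cum 195
Optimal location: km 26.

x = 26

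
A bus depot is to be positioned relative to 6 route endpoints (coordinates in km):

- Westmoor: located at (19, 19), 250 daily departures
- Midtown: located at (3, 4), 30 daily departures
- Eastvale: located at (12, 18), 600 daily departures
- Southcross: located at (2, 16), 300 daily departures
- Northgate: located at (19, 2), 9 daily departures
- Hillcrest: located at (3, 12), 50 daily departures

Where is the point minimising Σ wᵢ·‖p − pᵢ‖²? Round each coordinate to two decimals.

The minimiser of Σwᵢ‖p−pᵢ‖² is the weighted centroid p* = (Σwᵢpᵢ)/(Σwᵢ).
Σwᵢ = 1239.
Σwᵢxᵢ = 250·19 + 30·3 + 600·12 + 300·2 + 9·19 + 50·3 = 12961.
Σwᵢyᵢ = 250·19 + 30·4 + 600·18 + 300·16 + 9·2 + 50·12 = 21088.
x* = 12961/1239 = 10.46, y* = 21088/1239 = 17.02.

(10.46, 17.02)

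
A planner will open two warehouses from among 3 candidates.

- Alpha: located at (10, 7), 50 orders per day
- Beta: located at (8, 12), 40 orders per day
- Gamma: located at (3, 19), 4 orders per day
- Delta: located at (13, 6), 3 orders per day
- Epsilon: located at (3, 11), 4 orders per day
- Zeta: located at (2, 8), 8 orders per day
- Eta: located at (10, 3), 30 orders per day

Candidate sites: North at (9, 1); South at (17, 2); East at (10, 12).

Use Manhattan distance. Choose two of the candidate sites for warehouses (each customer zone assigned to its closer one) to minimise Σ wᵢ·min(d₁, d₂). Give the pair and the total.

{North, East}, total 631

Evaluate every pair (each demand assigned to the nearer of the two):
  {North, East}: total = 631
  {South, East}: total = 778
  {North, South}: total = 1216
Best pair: {North, East} with total 631.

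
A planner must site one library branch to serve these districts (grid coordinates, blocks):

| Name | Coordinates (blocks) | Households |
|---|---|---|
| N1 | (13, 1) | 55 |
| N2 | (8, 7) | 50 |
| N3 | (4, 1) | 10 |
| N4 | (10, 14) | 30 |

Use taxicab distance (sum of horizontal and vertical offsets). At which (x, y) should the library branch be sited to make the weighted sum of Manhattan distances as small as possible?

(10, 7)

Manhattan distance separates: Σwᵢ(|x−xᵢ|+|y−yᵢ|) = Σwᵢ|x−xᵢ| + Σwᵢ|y−yᵢ|, so x and y are optimised independently as 1-D weighted medians.
Total weight W = 145; half = 72.5.
x-coordinate, sorted with cumulative weight:
  x=4 (N3, w=10) cum 10
  x=8 (N2, w=50) cum 60
  x=10 (N4, w=30) cum 90  ← median
  x=13 (N1, w=55) cum 145
⇒ x* = 10
y-coordinate, sorted with cumulative weight:
  y=1 (N1, w=55) cum 55
  y=1 (N3, w=10) cum 65
  y=7 (N2, w=50) cum 115  ← median
  y=14 (N4, w=30) cum 145
⇒ y* = 7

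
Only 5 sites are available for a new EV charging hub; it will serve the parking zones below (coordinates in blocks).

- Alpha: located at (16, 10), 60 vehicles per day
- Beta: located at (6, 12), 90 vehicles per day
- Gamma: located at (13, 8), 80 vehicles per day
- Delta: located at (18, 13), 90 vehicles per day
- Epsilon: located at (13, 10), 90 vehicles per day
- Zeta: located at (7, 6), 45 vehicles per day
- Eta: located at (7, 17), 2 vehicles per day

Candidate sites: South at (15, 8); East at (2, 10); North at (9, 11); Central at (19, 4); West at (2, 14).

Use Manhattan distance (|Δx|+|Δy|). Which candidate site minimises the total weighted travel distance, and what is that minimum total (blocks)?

South, total 3074 blocks

Total weighted distance at each candidate:
  South (15, 8): total = 3074
  East (2, 10): total = 5549
  North (9, 11): total = 3171
  Central (19, 4): total = 5890
  West (2, 14): total = 6461
Minimum is at South with total 3074 blocks.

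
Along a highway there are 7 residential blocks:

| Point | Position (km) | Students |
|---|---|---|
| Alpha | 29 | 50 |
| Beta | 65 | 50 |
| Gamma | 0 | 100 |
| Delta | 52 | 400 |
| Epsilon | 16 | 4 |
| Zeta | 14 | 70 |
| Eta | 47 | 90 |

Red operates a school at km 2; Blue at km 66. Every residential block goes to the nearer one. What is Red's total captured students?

The indifferent point is the midpoint (2+66)/2 = 34; residential blocks left of it (closer to Red at 2) go to Red, those right go to Blue.
  Gamma at 0 (w=100) → Red
  Zeta at 14 (w=70) → Red
  Epsilon at 16 (w=4) → Red
  Alpha at 29 (w=50) → Red
  Eta at 47 (w=90) → Blue
  Delta at 52 (w=400) → Blue
  Beta at 65 (w=50) → Blue
Red captures 224; Blue captures 540.

224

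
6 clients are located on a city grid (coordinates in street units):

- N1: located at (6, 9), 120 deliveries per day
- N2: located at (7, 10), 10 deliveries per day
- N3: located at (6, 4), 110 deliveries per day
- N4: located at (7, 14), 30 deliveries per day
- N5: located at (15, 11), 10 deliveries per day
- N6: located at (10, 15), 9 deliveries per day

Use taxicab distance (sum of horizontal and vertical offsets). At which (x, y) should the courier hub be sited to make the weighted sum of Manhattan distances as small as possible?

Manhattan distance separates: Σwᵢ(|x−xᵢ|+|y−yᵢ|) = Σwᵢ|x−xᵢ| + Σwᵢ|y−yᵢ|, so x and y are optimised independently as 1-D weighted medians.
Total weight W = 289; half = 144.5.
x-coordinate, sorted with cumulative weight:
  x=6 (N1, w=120) cum 120
  x=6 (N3, w=110) cum 230  ← median
  x=7 (N2, w=10) cum 240
  x=7 (N4, w=30) cum 270
  x=10 (N6, w=9) cum 279
  x=15 (N5, w=10) cum 289
⇒ x* = 6
y-coordinate, sorted with cumulative weight:
  y=4 (N3, w=110) cum 110
  y=9 (N1, w=120) cum 230  ← median
  y=10 (N2, w=10) cum 240
  y=11 (N5, w=10) cum 250
  y=14 (N4, w=30) cum 280
  y=15 (N6, w=9) cum 289
⇒ y* = 9

(6, 9)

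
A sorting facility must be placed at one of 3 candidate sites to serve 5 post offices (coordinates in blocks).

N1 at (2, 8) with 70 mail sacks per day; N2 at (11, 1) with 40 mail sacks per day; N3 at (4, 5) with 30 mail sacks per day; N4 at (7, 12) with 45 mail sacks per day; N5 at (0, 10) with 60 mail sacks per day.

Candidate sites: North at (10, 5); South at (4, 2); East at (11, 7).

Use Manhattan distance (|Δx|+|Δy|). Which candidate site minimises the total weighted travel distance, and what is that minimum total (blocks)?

Total weighted distance at each candidate:
  North (10, 5): total = 2500
  South (4, 2): total = 2275
  East (11, 7): total = 2455
Minimum is at South with total 2275 blocks.

South, total 2275 blocks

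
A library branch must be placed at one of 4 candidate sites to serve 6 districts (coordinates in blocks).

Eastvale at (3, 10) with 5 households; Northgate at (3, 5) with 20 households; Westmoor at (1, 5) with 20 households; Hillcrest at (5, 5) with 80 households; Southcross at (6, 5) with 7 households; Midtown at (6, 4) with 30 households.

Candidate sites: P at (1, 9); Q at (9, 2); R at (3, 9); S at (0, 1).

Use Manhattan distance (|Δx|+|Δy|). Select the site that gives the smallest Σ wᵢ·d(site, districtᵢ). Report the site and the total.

Total weighted distance at each candidate:
  P (1, 9): total = 1218
  Q (9, 2): total = 1222
  R (3, 9): total = 974
  S (0, 1): total = 1360
Minimum is at R with total 974 blocks.

R, total 974 blocks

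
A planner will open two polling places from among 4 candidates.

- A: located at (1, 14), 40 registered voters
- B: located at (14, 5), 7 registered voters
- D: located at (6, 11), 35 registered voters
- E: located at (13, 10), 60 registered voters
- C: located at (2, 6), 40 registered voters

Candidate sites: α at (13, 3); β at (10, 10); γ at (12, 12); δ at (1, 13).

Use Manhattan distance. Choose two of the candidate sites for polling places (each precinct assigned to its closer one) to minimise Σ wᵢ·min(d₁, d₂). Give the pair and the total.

Evaluate every pair (each demand assigned to the nearer of the two):
  {β, δ}: total = 778
  {γ, δ}: total = 848
  {α, δ}: total = 1046
  {α, β}: total = 1376
  {β, γ}: total = 1418
  {α, γ}: total = 1526
Best pair: {β, δ} with total 778.

{β, δ}, total 778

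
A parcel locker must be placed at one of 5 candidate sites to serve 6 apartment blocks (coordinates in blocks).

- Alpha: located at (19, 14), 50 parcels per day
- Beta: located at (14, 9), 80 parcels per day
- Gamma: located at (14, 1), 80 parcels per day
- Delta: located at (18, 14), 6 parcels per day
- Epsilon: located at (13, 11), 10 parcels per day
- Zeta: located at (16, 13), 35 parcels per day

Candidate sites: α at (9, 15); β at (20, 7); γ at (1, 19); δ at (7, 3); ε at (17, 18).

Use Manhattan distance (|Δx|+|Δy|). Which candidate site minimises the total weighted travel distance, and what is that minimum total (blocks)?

β, total 2514 blocks

Total weighted distance at each candidate:
  α (9, 15): total = 3405
  β (20, 7): total = 2514
  γ (1, 19): total = 6537
  δ (7, 3): total = 3847
  ε (17, 18): total = 3210
Minimum is at β with total 2514 blocks.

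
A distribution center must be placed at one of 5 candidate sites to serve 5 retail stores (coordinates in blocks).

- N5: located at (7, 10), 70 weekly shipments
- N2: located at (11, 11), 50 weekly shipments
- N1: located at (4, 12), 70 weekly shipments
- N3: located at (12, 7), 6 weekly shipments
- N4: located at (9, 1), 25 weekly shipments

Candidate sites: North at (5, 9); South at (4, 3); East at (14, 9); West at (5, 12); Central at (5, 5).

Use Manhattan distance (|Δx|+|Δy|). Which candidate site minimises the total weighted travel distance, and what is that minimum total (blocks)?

West, total 1147 blocks

Total weighted distance at each candidate:
  North (5, 9): total = 1244
  South (4, 3): total = 2327
  East (14, 9): total = 2069
  West (5, 12): total = 1147
  Central (5, 5): total = 1904
Minimum is at West with total 1147 blocks.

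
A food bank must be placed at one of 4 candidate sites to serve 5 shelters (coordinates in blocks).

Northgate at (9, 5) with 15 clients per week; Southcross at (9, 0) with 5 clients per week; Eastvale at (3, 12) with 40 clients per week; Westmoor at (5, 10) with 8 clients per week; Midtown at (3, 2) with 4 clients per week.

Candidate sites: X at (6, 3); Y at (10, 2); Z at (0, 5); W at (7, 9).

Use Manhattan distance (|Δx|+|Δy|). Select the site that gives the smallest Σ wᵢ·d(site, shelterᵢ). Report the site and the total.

W, total 493 blocks

Total weighted distance at each candidate:
  X (6, 3): total = 665
  Y (10, 2): total = 887
  Z (0, 5): total = 709
  W (7, 9): total = 493
Minimum is at W with total 493 blocks.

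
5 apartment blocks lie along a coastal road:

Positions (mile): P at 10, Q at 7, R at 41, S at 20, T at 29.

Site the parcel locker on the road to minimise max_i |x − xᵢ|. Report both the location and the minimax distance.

The 1-center on a line is the midpoint of the two extreme points: leftmost at 7, rightmost at 41.
Optimal location = (7 + 41)/2 = 24; maximum distance = (41 − 7)/2 = 17.

location 24, max distance 17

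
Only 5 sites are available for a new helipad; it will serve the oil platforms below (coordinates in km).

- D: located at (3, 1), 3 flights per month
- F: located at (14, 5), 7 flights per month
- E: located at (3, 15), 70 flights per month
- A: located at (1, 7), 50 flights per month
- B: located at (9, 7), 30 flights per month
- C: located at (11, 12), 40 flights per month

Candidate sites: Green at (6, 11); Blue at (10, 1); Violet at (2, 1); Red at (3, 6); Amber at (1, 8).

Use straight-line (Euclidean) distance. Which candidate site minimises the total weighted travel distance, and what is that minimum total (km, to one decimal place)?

Total weighted distance at each candidate:
  Green (6, 11): total = 1125.4
  Blue (10, 1): total = 2321.4
  Violet (2, 1): total = 2223.3
  Red (3, 6): total = 1416.6
  Amber (1, 8): total = 1347.5
Minimum is at Green with total 1125.4 km.

Green, total 1125.4 km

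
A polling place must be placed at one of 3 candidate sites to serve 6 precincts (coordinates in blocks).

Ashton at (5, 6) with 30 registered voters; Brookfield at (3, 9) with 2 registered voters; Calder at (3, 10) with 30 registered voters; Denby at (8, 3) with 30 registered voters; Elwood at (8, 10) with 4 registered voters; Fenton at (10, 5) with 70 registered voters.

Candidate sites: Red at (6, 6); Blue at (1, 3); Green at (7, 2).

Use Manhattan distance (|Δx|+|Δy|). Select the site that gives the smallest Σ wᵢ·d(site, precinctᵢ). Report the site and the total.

Red, total 776 blocks

Total weighted distance at each candidate:
  Red (6, 6): total = 776
  Blue (1, 3): total = 1532
  Green (7, 2): total = 1078
Minimum is at Red with total 776 blocks.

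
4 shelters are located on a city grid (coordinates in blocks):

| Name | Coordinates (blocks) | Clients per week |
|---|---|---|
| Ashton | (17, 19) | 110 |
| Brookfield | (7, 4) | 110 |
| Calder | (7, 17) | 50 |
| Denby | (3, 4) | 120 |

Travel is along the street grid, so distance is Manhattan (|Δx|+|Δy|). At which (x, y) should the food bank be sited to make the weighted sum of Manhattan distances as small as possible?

Manhattan distance separates: Σwᵢ(|x−xᵢ|+|y−yᵢ|) = Σwᵢ|x−xᵢ| + Σwᵢ|y−yᵢ|, so x and y are optimised independently as 1-D weighted medians.
Total weight W = 390; half = 195.
x-coordinate, sorted with cumulative weight:
  x=3 (Denby, w=120) cum 120
  x=7 (Brookfield, w=110) cum 230  ← median
  x=7 (Calder, w=50) cum 280
  x=17 (Ashton, w=110) cum 390
⇒ x* = 7
y-coordinate, sorted with cumulative weight:
  y=4 (Brookfield, w=110) cum 110
  y=4 (Denby, w=120) cum 230  ← median
  y=17 (Calder, w=50) cum 280
  y=19 (Ashton, w=110) cum 390
⇒ y* = 4

(7, 4)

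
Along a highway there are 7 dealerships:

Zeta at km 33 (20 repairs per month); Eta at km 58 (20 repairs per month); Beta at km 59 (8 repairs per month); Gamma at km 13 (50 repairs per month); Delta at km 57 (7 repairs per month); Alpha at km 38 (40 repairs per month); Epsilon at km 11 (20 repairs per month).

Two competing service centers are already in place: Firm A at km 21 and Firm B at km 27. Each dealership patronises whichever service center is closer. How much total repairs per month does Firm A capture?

The indifferent point is the midpoint (21+27)/2 = 24; dealerships left of it (closer to Firm A at 21) go to Firm A, those right go to Firm B.
  Epsilon at 11 (w=20) → Firm A
  Gamma at 13 (w=50) → Firm A
  Zeta at 33 (w=20) → Firm B
  Alpha at 38 (w=40) → Firm B
  Delta at 57 (w=7) → Firm B
  Eta at 58 (w=20) → Firm B
  Beta at 59 (w=8) → Firm B
Firm A captures 70; Firm B captures 95.

70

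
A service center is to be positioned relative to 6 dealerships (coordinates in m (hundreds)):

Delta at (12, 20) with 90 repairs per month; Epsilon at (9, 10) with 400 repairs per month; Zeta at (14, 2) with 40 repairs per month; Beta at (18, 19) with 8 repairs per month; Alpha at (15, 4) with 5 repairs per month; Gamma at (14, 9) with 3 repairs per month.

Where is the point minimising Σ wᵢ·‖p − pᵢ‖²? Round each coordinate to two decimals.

(10.08, 11.13)

The minimiser of Σwᵢ‖p−pᵢ‖² is the weighted centroid p* = (Σwᵢpᵢ)/(Σwᵢ).
Σwᵢ = 546.
Σwᵢxᵢ = 90·12 + 400·9 + 40·14 + 8·18 + 5·15 + 3·14 = 5501.
Σwᵢyᵢ = 90·20 + 400·10 + 40·2 + 8·19 + 5·4 + 3·9 = 6079.
x* = 5501/546 = 10.08, y* = 6079/546 = 11.13.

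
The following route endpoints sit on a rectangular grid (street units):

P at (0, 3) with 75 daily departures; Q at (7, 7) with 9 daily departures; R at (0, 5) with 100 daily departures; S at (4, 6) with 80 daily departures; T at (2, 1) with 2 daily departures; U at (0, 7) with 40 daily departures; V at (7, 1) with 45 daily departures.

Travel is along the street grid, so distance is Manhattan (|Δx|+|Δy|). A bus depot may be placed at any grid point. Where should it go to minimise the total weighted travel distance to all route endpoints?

Manhattan distance separates: Σwᵢ(|x−xᵢ|+|y−yᵢ|) = Σwᵢ|x−xᵢ| + Σwᵢ|y−yᵢ|, so x and y are optimised independently as 1-D weighted medians.
Total weight W = 351; half = 175.5.
x-coordinate, sorted with cumulative weight:
  x=0 (P, w=75) cum 75
  x=0 (R, w=100) cum 175
  x=0 (U, w=40) cum 215  ← median
  x=2 (T, w=2) cum 217
  x=4 (S, w=80) cum 297
  x=7 (Q, w=9) cum 306
  x=7 (V, w=45) cum 351
⇒ x* = 0
y-coordinate, sorted with cumulative weight:
  y=1 (T, w=2) cum 2
  y=1 (V, w=45) cum 47
  y=3 (P, w=75) cum 122
  y=5 (R, w=100) cum 222  ← median
  y=6 (S, w=80) cum 302
  y=7 (Q, w=9) cum 311
  y=7 (U, w=40) cum 351
⇒ y* = 5

(0, 5)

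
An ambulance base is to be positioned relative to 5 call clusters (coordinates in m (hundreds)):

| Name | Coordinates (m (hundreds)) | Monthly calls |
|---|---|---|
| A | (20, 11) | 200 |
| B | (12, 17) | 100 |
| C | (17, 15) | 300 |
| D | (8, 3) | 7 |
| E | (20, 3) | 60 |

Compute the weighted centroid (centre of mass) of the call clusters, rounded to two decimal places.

(17.33, 12.90)

The minimiser of Σwᵢ‖p−pᵢ‖² is the weighted centroid p* = (Σwᵢpᵢ)/(Σwᵢ).
Σwᵢ = 667.
Σwᵢxᵢ = 200·20 + 100·12 + 300·17 + 7·8 + 60·20 = 11556.
Σwᵢyᵢ = 200·11 + 100·17 + 300·15 + 7·3 + 60·3 = 8601.
x* = 11556/667 = 17.33, y* = 8601/667 = 12.90.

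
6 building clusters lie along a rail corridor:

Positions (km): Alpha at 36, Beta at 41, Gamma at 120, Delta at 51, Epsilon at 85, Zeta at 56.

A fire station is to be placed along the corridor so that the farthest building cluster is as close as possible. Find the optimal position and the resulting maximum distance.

location 78, max distance 42

The 1-center on a line is the midpoint of the two extreme points: leftmost at 36, rightmost at 120.
Optimal location = (36 + 120)/2 = 78; maximum distance = (120 − 36)/2 = 42.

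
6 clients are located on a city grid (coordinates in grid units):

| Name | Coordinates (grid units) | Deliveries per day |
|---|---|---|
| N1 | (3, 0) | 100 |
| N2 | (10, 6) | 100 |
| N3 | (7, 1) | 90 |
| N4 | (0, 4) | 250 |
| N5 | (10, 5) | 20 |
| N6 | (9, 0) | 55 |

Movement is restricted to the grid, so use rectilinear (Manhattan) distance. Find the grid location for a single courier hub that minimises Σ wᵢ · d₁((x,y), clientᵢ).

(3, 4)

Manhattan distance separates: Σwᵢ(|x−xᵢ|+|y−yᵢ|) = Σwᵢ|x−xᵢ| + Σwᵢ|y−yᵢ|, so x and y are optimised independently as 1-D weighted medians.
Total weight W = 615; half = 307.5.
x-coordinate, sorted with cumulative weight:
  x=0 (N4, w=250) cum 250
  x=3 (N1, w=100) cum 350  ← median
  x=7 (N3, w=90) cum 440
  x=9 (N6, w=55) cum 495
  x=10 (N2, w=100) cum 595
  x=10 (N5, w=20) cum 615
⇒ x* = 3
y-coordinate, sorted with cumulative weight:
  y=0 (N1, w=100) cum 100
  y=0 (N6, w=55) cum 155
  y=1 (N3, w=90) cum 245
  y=4 (N4, w=250) cum 495  ← median
  y=5 (N5, w=20) cum 515
  y=6 (N2, w=100) cum 615
⇒ y* = 4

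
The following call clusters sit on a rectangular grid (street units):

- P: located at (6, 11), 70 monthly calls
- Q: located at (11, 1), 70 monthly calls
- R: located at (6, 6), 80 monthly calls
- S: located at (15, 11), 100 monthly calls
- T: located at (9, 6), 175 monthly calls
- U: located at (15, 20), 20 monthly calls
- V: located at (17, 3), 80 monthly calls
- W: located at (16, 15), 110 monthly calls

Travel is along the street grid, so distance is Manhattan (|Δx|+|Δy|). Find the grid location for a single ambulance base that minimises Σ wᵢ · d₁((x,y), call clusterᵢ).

(11, 6)

Manhattan distance separates: Σwᵢ(|x−xᵢ|+|y−yᵢ|) = Σwᵢ|x−xᵢ| + Σwᵢ|y−yᵢ|, so x and y are optimised independently as 1-D weighted medians.
Total weight W = 705; half = 352.5.
x-coordinate, sorted with cumulative weight:
  x=6 (P, w=70) cum 70
  x=6 (R, w=80) cum 150
  x=9 (T, w=175) cum 325
  x=11 (Q, w=70) cum 395  ← median
  x=15 (S, w=100) cum 495
  x=15 (U, w=20) cum 515
  x=16 (W, w=110) cum 625
  x=17 (V, w=80) cum 705
⇒ x* = 11
y-coordinate, sorted with cumulative weight:
  y=1 (Q, w=70) cum 70
  y=3 (V, w=80) cum 150
  y=6 (R, w=80) cum 230
  y=6 (T, w=175) cum 405  ← median
  y=11 (P, w=70) cum 475
  y=11 (S, w=100) cum 575
  y=15 (W, w=110) cum 685
  y=20 (U, w=20) cum 705
⇒ y* = 6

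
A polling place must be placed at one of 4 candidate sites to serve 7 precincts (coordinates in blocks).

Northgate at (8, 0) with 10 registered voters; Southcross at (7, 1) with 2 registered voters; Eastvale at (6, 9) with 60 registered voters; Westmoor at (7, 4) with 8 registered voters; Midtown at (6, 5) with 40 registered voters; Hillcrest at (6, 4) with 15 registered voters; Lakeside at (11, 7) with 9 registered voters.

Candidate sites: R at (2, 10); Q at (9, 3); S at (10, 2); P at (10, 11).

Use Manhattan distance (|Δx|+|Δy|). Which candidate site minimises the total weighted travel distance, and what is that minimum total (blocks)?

Total weighted distance at each candidate:
  R (2, 10): total = 1194
  Q (9, 3): total = 926
  S (10, 2): total = 1172
  P (10, 11): total = 1206
Minimum is at Q with total 926 blocks.

Q, total 926 blocks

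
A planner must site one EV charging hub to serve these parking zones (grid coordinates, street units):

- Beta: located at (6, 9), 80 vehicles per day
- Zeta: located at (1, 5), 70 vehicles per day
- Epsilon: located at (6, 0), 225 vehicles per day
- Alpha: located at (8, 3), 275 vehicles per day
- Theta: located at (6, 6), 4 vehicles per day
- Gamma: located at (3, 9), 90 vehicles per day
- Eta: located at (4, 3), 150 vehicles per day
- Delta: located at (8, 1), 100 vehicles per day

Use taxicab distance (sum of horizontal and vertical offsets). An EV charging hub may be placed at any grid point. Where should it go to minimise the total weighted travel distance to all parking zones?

Manhattan distance separates: Σwᵢ(|x−xᵢ|+|y−yᵢ|) = Σwᵢ|x−xᵢ| + Σwᵢ|y−yᵢ|, so x and y are optimised independently as 1-D weighted medians.
Total weight W = 994; half = 497.
x-coordinate, sorted with cumulative weight:
  x=1 (Zeta, w=70) cum 70
  x=3 (Gamma, w=90) cum 160
  x=4 (Eta, w=150) cum 310
  x=6 (Beta, w=80) cum 390
  x=6 (Epsilon, w=225) cum 615  ← median
  x=6 (Theta, w=4) cum 619
  x=8 (Alpha, w=275) cum 894
  x=8 (Delta, w=100) cum 994
⇒ x* = 6
y-coordinate, sorted with cumulative weight:
  y=0 (Epsilon, w=225) cum 225
  y=1 (Delta, w=100) cum 325
  y=3 (Alpha, w=275) cum 600  ← median
  y=3 (Eta, w=150) cum 750
  y=5 (Zeta, w=70) cum 820
  y=6 (Theta, w=4) cum 824
  y=9 (Beta, w=80) cum 904
  y=9 (Gamma, w=90) cum 994
⇒ y* = 3

(6, 3)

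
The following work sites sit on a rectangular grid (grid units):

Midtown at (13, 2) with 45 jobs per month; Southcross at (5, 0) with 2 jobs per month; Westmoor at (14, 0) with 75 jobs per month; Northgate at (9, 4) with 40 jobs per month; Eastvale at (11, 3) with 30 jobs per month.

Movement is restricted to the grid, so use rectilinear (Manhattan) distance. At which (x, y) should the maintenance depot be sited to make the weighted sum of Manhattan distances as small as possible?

(13, 2)

Manhattan distance separates: Σwᵢ(|x−xᵢ|+|y−yᵢ|) = Σwᵢ|x−xᵢ| + Σwᵢ|y−yᵢ|, so x and y are optimised independently as 1-D weighted medians.
Total weight W = 192; half = 96.
x-coordinate, sorted with cumulative weight:
  x=5 (Southcross, w=2) cum 2
  x=9 (Northgate, w=40) cum 42
  x=11 (Eastvale, w=30) cum 72
  x=13 (Midtown, w=45) cum 117  ← median
  x=14 (Westmoor, w=75) cum 192
⇒ x* = 13
y-coordinate, sorted with cumulative weight:
  y=0 (Southcross, w=2) cum 2
  y=0 (Westmoor, w=75) cum 77
  y=2 (Midtown, w=45) cum 122  ← median
  y=3 (Eastvale, w=30) cum 152
  y=4 (Northgate, w=40) cum 192
⇒ y* = 2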